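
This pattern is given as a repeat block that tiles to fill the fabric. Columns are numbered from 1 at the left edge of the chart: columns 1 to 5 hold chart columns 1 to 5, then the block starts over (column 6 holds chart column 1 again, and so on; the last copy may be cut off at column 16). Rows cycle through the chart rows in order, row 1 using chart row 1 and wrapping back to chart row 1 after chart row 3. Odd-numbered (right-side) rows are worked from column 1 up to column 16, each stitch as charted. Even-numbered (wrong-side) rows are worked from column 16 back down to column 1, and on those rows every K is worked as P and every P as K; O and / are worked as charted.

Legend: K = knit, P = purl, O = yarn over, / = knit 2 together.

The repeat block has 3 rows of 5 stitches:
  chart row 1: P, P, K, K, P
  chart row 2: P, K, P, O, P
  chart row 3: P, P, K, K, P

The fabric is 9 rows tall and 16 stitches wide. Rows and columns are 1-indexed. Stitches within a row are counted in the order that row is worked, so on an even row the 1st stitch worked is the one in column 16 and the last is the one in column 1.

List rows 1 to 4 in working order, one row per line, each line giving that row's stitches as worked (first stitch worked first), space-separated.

Row 1: chart row 1, RS - tile across columns 1-16 and work as-is.
Row 2: chart row 2, WS - tiled (columns 1-16): P K P O P P K P O P P K P O P P; work from column 16 back to 1 with K<->P swapped.
Row 3: chart row 3, RS - tile across columns 1-16 and work as-is.
Row 4: chart row 1, WS - tiled (columns 1-16): P P K K P P P K K P P P K K P P; work from column 16 back to 1 with K<->P swapped.

== ROWS AS WORKED ==
P P K K P P P K K P P P K K P P
K K O K P K K O K P K K O K P K
P P K K P P P K K P P P K K P P
K K P P K K K P P K K K P P K K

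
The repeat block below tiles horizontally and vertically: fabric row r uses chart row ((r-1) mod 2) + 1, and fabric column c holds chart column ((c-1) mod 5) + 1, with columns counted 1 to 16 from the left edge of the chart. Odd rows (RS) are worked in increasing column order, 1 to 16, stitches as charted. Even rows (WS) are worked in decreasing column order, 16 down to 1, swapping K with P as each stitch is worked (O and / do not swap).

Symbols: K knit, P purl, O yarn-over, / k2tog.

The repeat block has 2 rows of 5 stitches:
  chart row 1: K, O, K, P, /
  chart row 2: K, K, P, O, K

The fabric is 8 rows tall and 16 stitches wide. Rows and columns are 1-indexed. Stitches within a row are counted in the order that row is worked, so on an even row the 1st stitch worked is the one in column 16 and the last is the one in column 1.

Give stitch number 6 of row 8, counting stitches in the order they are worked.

Stitch:
P

Derivation:
For row 8: chart row = ((8-1) mod 2) + 1 = 2; this is a WS (even) row.
Chart row 2 tiled across columns 1-16: K K P O K K K P O K K K P O K K
WS: work from column 16 back to column 1 (reverse the tiled row), swapping K<->P (O and / unchanged).
Row 8 as worked: P P O K P P P O K P P P O K P P
Counting 6 along the worked row gives P.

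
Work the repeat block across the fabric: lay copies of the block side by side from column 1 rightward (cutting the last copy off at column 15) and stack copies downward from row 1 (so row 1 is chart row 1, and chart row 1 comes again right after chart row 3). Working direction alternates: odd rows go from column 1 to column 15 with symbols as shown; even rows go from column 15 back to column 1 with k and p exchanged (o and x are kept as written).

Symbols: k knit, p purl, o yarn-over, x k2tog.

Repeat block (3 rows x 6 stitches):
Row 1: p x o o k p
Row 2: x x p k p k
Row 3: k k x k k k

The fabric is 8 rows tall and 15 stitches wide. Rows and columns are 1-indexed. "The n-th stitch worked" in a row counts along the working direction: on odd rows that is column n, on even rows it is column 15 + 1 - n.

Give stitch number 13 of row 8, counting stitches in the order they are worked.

Row 8: (8-1) mod 3 = 1, so use chart row 2. Even row -> WS.
Chart row 2 tiled across columns 1-15: x x p k p k x x p k p k x x p
Wrong side: read the tiled row from column 15 down to 1 and exchange k with p (leave o, x).
Row 8 as worked: k x x p k p k x x p k p k x x
The 13th stitch worked is k.

Stitch:
k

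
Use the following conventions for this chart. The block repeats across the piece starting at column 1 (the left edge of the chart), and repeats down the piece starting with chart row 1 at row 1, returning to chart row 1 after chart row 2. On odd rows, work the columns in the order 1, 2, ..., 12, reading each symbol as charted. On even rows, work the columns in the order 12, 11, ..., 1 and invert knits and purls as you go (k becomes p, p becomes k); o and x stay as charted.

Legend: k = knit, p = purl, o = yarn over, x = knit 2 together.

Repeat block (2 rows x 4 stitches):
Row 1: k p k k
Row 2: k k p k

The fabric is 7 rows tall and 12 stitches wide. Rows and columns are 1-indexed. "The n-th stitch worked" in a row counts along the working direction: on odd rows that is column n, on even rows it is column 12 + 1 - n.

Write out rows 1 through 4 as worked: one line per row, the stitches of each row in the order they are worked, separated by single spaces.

Row 1: chart row 1, RS - tile across columns 1-12 and work as-is.
Row 2: chart row 2, WS - tiled (columns 1-12): k k p k k k p k k k p k; work from column 12 back to 1 with k<->p swapped.
Row 3: chart row 1, RS - tile across columns 1-12 and work as-is.
Row 4: chart row 2, WS - tiled (columns 1-12): k k p k k k p k k k p k; work from column 12 back to 1 with k<->p swapped.

Rows as worked:
k p k k k p k k k p k k
p k p p p k p p p k p p
k p k k k p k k k p k k
p k p p p k p p p k p p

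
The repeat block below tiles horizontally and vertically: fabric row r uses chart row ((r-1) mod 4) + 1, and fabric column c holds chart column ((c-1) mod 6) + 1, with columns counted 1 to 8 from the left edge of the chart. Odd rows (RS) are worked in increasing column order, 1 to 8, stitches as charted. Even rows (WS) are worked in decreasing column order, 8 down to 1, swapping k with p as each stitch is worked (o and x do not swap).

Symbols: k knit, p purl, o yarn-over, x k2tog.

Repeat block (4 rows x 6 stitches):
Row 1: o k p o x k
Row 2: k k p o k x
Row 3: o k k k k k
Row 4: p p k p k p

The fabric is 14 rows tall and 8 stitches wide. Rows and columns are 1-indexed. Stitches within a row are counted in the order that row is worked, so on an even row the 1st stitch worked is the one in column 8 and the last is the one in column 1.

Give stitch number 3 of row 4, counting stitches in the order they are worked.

For row 4: chart row = ((4-1) mod 4) + 1 = 4; this is a WS (even) row.
Chart row 4 tiled across columns 1-8: p p k p k p p p
Wrong side: read the tiled row from column 8 down to 1 and exchange k with p (leave o, x).
Row 4 as worked: k k k p k p k k
Counting 3 along the worked row gives k.

Result:
k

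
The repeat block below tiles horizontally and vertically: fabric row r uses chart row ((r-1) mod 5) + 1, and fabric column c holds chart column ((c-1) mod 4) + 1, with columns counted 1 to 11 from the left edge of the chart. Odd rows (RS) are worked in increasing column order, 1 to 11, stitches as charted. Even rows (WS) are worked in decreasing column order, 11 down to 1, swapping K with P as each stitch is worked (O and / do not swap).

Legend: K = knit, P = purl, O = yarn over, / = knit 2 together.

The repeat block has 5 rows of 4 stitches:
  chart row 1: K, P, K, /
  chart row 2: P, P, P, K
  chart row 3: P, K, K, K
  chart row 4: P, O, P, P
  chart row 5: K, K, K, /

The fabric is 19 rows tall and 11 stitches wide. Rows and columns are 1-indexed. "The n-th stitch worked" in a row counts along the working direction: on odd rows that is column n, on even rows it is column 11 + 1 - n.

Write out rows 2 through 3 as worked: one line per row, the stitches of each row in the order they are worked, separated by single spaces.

Row 2: chart row 2, WS - tiled (columns 1-11): P P P K P P P K P P P; work from column 11 back to 1 with K<->P swapped.
Row 3: chart row 3, RS - tile across columns 1-11 and work as-is.

== ROWS AS WORKED ==
K K K P K K K P K K K
P K K K P K K K P K K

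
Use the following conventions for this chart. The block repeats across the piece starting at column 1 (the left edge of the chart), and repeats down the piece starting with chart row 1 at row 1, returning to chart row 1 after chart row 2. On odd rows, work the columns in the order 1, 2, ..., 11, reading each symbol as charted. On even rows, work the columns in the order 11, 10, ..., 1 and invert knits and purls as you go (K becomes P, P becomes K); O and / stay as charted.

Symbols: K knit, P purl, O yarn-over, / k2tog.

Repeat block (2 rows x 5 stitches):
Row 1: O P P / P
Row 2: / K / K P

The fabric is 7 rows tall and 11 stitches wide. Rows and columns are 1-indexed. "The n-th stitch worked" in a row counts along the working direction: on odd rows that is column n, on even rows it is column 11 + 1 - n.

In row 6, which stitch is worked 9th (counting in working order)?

Stitch:
/

Derivation:
Row 6: (6-1) mod 2 = 1, so use chart row 2. Even row -> WS.
Chart row 2 tiled across columns 1-11: / K / K P / K / K P /
WS: work from column 11 back to column 1 (reverse the tiled row), swapping K<->P (O and / unchanged).
Row 6 as worked: / K P / P / K P / P /
The 9th stitch worked is /.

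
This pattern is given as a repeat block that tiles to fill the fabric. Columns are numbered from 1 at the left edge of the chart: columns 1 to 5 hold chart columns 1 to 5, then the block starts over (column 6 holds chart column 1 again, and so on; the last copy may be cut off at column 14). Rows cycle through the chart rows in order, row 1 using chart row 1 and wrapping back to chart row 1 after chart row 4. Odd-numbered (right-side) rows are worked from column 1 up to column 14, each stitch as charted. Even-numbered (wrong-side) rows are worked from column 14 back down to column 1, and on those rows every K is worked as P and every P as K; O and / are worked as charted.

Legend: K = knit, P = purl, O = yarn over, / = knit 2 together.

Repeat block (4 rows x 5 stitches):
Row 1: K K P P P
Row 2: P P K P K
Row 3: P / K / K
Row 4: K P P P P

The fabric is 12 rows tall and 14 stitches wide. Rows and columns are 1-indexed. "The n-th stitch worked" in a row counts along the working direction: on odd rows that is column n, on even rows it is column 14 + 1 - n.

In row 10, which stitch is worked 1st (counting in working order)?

Stitch:
K

Derivation:
Row 10 uses chart row ((10-1) mod 4)+1 = 2. Row 10 is even, so WS.
Chart row 2 tiled across columns 1-14: P P K P K P P K P K P P K P
Wrong side: read the tiled row from column 14 down to 1 and exchange K with P (leave O, /).
Row 10 as worked: K P K K P K P K K P K P K K
The 1st stitch worked is K.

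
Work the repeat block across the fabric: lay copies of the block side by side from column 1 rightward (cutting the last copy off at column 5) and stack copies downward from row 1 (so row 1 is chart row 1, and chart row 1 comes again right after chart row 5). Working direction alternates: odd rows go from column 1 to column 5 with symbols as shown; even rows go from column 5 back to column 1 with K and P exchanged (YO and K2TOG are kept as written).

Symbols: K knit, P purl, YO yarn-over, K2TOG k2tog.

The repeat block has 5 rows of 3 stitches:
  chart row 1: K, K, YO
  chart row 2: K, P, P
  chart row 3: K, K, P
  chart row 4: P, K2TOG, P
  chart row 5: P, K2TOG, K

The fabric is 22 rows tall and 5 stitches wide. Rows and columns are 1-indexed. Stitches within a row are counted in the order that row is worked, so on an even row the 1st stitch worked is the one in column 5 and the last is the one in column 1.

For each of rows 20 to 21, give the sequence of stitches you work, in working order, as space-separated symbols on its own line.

Row 20: chart row 5, WS - tiled (columns 1-5): P K2TOG K P K2TOG; work from column 5 back to 1 with K<->P swapped.
Row 21: chart row 1, RS - tile across columns 1-5 and work as-is.

Rows as worked:
K2TOG K P K2TOG K
K K YO K K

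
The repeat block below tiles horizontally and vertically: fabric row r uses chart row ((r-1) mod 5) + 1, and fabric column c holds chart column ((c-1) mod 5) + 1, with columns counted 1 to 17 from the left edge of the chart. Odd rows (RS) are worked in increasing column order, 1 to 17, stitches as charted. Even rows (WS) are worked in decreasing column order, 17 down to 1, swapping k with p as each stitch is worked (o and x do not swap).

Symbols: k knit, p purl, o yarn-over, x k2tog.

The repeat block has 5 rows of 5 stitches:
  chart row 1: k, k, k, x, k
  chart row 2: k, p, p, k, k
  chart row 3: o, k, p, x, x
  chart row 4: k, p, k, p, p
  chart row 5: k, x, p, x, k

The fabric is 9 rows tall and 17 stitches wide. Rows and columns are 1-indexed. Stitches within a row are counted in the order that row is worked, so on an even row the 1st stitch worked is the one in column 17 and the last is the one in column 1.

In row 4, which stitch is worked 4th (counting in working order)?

For row 4: chart row = ((4-1) mod 5) + 1 = 4; this is a WS (even) row.
Chart row 4 tiled across columns 1-17: k p k p p k p k p p k p k p p k p
WS: work from column 17 back to column 1 (reverse the tiled row), swapping k<->p (o and x unchanged).
Row 4 as worked: k p k k p k p k k p k p k k p k p
Counting 4 along the worked row gives k.

Result:
k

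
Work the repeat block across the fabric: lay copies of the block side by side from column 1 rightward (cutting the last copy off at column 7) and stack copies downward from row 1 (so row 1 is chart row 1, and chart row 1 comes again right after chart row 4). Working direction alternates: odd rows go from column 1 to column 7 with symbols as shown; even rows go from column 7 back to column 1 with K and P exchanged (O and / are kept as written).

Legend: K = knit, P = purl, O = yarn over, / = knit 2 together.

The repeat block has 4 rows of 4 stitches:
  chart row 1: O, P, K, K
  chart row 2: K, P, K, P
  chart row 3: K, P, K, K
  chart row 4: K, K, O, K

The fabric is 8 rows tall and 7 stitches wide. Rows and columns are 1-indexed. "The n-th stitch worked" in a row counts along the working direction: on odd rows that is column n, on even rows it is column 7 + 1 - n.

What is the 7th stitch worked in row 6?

Stitch:
P

Derivation:
Row 6: (6-1) mod 4 = 1, so use chart row 2. Even row -> WS.
Chart row 2 tiled across columns 1-7: K P K P K P K
Wrong side: read the tiled row from column 7 down to 1 and exchange K with P (leave O, /).
Row 6 as worked: P K P K P K P
Counting 7 along the worked row gives P.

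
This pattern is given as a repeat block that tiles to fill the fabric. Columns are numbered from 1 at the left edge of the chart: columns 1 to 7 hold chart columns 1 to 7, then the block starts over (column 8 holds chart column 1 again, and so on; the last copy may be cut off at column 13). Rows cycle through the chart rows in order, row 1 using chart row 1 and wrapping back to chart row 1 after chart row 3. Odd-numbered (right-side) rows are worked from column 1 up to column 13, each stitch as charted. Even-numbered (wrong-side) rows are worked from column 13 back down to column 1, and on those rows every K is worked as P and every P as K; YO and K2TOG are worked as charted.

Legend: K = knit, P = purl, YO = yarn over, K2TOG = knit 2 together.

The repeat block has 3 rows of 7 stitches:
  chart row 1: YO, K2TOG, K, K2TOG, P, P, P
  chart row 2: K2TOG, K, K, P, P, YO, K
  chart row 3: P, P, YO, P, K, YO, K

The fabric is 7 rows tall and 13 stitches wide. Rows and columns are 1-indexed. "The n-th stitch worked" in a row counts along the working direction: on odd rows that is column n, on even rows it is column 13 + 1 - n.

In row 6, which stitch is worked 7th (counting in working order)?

Row 6 uses chart row ((6-1) mod 3)+1 = 3. Row 6 is even, so WS.
Chart row 3 tiled across columns 1-13: P P YO P K YO K P P YO P K YO
Wrong side: read the tiled row from column 13 down to 1 and exchange K with P (leave YO, K2TOG).
Row 6 as worked: YO P K YO K K P YO P K YO K K
Stitch 7 in working order -> P

== STITCH ==
P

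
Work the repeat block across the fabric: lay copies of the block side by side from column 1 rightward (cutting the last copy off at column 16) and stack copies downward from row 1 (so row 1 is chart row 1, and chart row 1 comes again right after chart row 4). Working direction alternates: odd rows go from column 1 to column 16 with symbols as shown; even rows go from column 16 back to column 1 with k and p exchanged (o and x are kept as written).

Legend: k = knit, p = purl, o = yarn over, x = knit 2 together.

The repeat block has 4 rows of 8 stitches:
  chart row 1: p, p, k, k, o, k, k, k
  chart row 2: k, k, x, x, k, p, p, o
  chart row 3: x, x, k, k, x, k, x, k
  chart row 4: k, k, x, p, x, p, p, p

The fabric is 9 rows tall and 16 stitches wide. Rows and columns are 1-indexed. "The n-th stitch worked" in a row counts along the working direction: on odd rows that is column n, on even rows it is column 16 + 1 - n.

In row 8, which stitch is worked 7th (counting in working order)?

For row 8: chart row = ((8-1) mod 4) + 1 = 4; this is a WS (even) row.
Chart row 4 tiled across columns 1-16: k k x p x p p p k k x p x p p p
WS row: flip the tiled sequence (start at column 16) and apply k<->p; o and x stay.
Row 8 as worked: k k k x k x p p k k k x k x p p
Counting 7 along the worked row gives p.

Stitch:
p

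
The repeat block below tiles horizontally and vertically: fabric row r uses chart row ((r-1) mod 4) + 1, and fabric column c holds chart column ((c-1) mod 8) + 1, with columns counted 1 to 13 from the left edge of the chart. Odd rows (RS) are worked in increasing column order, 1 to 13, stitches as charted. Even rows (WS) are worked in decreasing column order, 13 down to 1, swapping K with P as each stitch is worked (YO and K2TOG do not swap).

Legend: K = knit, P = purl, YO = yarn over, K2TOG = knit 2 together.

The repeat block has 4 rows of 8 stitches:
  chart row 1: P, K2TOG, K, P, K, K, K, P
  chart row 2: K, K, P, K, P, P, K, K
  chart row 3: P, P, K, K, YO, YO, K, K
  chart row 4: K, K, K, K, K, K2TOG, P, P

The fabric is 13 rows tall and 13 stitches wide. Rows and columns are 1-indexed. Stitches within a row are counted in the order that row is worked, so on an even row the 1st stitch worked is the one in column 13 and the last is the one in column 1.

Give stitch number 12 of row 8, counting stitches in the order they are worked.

Stitch:
P

Derivation:
Row 8: (8-1) mod 4 = 3, so use chart row 4. Even row -> WS.
Chart row 4 tiled across columns 1-13: K K K K K K2TOG P P K K K K K
Wrong side: read the tiled row from column 13 down to 1 and exchange K with P (leave YO, K2TOG).
Row 8 as worked: P P P P P K K K2TOG P P P P P
Stitch 12 in working order -> P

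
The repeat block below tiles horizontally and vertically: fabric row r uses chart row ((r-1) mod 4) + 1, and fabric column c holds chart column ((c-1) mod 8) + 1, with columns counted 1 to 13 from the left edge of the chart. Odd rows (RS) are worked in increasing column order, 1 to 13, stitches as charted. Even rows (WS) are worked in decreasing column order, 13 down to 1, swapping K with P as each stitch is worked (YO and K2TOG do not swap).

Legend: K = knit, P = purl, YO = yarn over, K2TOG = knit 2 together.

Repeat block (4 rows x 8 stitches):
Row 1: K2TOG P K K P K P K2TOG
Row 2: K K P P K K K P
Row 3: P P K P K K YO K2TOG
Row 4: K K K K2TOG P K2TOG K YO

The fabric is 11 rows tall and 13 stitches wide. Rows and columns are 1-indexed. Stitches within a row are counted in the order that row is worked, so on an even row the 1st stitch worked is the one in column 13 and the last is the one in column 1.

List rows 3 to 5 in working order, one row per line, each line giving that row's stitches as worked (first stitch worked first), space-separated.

Row 3: chart row 3, RS - tile across columns 1-13 and work as-is.
Row 4: chart row 4, WS - tiled (columns 1-13): K K K K2TOG P K2TOG K YO K K K K2TOG P; work from column 13 back to 1 with K<->P swapped.
Row 5: chart row 1, RS - tile across columns 1-13 and work as-is.

== ROWS AS WORKED ==
P P K P K K YO K2TOG P P K P K
K K2TOG P P P YO P K2TOG K K2TOG P P P
K2TOG P K K P K P K2TOG K2TOG P K K P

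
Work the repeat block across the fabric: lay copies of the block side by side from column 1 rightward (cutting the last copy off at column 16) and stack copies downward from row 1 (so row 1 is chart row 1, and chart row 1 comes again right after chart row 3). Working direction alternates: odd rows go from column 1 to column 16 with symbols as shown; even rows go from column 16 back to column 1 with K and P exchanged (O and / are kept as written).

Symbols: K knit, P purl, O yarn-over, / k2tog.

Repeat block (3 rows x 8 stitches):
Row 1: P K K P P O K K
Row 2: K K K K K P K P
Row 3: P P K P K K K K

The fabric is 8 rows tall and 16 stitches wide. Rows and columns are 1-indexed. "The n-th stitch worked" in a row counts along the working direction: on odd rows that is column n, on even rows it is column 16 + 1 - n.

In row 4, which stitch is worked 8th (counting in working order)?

Row 4 uses chart row ((4-1) mod 3)+1 = 1. Row 4 is even, so WS.
Chart row 1 tiled across columns 1-16: P K K P P O K K P K K P P O K K
Wrong side: read the tiled row from column 16 down to 1 and exchange K with P (leave O, /).
Row 4 as worked: P P O K K P P K P P O K K P P K
Counting 8 along the worked row gives K.

== STITCH ==
K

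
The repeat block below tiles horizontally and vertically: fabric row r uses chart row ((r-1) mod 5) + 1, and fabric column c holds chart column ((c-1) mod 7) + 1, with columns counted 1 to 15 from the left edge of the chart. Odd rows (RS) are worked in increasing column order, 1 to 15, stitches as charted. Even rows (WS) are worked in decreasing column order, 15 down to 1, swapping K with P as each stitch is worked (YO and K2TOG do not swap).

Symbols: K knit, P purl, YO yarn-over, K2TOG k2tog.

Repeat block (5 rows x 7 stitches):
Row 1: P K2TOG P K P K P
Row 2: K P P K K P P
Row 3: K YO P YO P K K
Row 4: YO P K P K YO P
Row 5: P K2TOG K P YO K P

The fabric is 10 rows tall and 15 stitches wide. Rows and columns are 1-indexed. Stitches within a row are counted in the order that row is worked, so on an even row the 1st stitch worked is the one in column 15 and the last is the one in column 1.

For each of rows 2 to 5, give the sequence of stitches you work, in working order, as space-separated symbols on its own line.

Rows as worked:
P K K P P K K P K K P P K K P
K YO P YO P K K K YO P YO P K K K
YO K YO P K P K YO K YO P K P K YO
P K2TOG K P YO K P P K2TOG K P YO K P P

Derivation:
Row 2: chart row 2, WS - tiled (columns 1-15): K P P K K P P K P P K K P P K; work from column 15 back to 1 with K<->P swapped.
Row 3: chart row 3, RS - tile across columns 1-15 and work as-is.
Row 4: chart row 4, WS - tiled (columns 1-15): YO P K P K YO P YO P K P K YO P YO; work from column 15 back to 1 with K<->P swapped.
Row 5: chart row 5, RS - tile across columns 1-15 and work as-is.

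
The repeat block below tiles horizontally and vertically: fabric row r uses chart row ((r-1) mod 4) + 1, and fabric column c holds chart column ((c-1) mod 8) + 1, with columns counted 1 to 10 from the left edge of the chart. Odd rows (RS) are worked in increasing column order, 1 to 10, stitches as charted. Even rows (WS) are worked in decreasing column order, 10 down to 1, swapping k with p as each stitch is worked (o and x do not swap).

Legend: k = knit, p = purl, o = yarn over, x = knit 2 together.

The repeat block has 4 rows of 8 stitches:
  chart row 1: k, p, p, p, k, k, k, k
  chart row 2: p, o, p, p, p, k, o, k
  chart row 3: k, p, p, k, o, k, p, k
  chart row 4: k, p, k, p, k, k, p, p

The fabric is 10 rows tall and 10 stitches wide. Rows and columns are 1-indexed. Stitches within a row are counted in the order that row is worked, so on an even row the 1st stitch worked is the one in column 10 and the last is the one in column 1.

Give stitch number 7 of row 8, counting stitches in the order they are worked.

Row 8 uses chart row ((8-1) mod 4)+1 = 4. Row 8 is even, so WS.
Chart row 4 tiled across columns 1-10: k p k p k k p p k p
Wrong side: read the tiled row from column 10 down to 1 and exchange k with p (leave o, x).
Row 8 as worked: k p k k p p k p k p
Stitch 7 in working order -> k

== STITCH ==
k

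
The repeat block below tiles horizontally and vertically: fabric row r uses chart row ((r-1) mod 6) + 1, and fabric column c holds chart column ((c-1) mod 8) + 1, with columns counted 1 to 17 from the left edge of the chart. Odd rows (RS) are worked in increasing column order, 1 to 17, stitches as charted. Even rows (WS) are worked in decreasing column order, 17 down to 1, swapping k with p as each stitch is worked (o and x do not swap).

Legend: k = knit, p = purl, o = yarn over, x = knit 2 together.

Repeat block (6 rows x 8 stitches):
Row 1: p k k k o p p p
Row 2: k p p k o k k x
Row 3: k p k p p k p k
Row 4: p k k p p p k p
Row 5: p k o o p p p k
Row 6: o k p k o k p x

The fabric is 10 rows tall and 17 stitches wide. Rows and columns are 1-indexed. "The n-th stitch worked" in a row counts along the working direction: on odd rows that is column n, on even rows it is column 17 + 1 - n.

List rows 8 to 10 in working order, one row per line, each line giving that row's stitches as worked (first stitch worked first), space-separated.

Result:
p x p p o p k k p x p p o p k k p
k p k p p k p k k p k p p k p k k
k k p k k k p p k k p k k k p p k

Derivation:
Row 8: chart row 2, WS - tiled (columns 1-17): k p p k o k k x k p p k o k k x k; work from column 17 back to 1 with k<->p swapped.
Row 9: chart row 3, RS - tile across columns 1-17 and work as-is.
Row 10: chart row 4, WS - tiled (columns 1-17): p k k p p p k p p k k p p p k p p; work from column 17 back to 1 with k<->p swapped.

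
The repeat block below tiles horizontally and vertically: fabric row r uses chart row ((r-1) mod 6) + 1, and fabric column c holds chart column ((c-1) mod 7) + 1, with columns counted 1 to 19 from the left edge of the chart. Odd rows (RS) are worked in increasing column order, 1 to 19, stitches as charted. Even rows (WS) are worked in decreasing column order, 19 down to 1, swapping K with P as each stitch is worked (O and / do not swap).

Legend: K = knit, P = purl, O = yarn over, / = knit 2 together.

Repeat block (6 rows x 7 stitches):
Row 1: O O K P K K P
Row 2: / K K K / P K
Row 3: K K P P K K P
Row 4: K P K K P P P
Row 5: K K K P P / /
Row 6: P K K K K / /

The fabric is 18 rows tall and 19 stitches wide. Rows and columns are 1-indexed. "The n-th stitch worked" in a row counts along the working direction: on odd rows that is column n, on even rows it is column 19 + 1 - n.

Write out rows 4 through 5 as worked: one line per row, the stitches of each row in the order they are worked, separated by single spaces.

Row 4: chart row 4, WS - tiled (columns 1-19): K P K K P P P K P K K P P P K P K K P; work from column 19 back to 1 with K<->P swapped.
Row 5: chart row 5, RS - tile across columns 1-19 and work as-is.

== ROWS AS WORKED ==
K P P K P K K K P P K P K K K P P K P
K K K P P / / K K K P P / / K K K P P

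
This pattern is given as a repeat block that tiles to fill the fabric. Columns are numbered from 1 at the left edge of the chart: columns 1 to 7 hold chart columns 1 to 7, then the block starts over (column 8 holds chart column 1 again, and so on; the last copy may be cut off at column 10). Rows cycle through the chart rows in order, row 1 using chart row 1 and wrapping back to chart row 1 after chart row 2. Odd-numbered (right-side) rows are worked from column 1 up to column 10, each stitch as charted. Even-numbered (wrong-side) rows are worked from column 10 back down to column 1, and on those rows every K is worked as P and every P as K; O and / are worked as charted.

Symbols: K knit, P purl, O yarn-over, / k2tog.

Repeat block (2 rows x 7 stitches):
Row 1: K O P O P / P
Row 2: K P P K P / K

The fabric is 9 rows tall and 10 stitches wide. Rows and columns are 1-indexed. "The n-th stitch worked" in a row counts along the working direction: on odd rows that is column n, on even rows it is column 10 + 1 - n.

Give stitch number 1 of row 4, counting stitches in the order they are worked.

Result:
K

Derivation:
Row 4 uses chart row ((4-1) mod 2)+1 = 2. Row 4 is even, so WS.
Chart row 2 tiled across columns 1-10: K P P K P / K K P P
WS: work from column 10 back to column 1 (reverse the tiled row), swapping K<->P (O and / unchanged).
Row 4 as worked: K K P P / K P K K P
Stitch 1 in working order -> K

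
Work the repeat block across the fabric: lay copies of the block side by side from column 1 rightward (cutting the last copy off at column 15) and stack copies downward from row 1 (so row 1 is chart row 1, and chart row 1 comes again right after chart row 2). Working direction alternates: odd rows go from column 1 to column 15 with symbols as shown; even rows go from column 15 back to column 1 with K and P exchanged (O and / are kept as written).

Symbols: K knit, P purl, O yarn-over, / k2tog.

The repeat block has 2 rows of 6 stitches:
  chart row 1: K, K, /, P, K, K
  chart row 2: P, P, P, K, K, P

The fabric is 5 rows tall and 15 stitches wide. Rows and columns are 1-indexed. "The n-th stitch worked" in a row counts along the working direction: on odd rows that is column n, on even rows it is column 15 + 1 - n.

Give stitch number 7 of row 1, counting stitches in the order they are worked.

For row 1: chart row = ((1-1) mod 2) + 1 = 1; this is a RS (odd) row.
Chart row 1 tiled across columns 1-15: K K / P K K K K / P K K K K /
Right side: take the tiled row as-is (worked left to right from column 1).
Counting 7 along the worked row gives K.

Stitch:
K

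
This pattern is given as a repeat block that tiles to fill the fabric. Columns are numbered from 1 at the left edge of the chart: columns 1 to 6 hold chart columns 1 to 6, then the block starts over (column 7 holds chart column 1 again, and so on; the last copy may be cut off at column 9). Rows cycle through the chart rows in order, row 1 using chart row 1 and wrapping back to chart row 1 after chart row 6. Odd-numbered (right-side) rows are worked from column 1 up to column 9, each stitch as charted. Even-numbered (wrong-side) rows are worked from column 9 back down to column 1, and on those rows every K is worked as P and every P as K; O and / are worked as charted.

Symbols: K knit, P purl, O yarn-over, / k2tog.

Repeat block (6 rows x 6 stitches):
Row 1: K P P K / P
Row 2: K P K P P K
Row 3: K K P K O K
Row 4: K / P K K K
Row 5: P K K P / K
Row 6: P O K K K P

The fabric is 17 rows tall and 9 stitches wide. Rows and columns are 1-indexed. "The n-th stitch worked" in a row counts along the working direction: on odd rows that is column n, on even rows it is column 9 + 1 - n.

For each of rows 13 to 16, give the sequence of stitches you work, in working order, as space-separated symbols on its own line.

Rows as worked:
K P P K / P K P P
P K P P K K P K P
K K P K O K K K P
K / P P P P K / P

Derivation:
Row 13: chart row 1, RS - tile across columns 1-9 and work as-is.
Row 14: chart row 2, WS - tiled (columns 1-9): K P K P P K K P K; work from column 9 back to 1 with K<->P swapped.
Row 15: chart row 3, RS - tile across columns 1-9 and work as-is.
Row 16: chart row 4, WS - tiled (columns 1-9): K / P K K K K / P; work from column 9 back to 1 with K<->P swapped.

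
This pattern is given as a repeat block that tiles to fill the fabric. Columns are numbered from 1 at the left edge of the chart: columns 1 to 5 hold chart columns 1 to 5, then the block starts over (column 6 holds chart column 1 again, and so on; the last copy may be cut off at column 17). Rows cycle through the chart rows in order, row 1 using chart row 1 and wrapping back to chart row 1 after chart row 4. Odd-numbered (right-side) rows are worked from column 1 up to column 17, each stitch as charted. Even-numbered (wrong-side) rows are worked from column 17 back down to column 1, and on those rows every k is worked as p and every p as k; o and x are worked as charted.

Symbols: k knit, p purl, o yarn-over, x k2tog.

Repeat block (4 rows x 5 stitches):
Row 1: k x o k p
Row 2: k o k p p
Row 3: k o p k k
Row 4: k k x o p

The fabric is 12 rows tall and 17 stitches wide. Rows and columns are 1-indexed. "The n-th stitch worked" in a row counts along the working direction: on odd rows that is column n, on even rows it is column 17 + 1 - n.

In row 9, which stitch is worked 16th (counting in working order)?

For row 9: chart row = ((9-1) mod 4) + 1 = 1; this is a RS (odd) row.
Chart row 1 tiled across columns 1-17: k x o k p k x o k p k x o k p k x
RS row: no reversal, no swap; stitch n worked = column n.
Counting 16 along the worked row gives k.

== STITCH ==
k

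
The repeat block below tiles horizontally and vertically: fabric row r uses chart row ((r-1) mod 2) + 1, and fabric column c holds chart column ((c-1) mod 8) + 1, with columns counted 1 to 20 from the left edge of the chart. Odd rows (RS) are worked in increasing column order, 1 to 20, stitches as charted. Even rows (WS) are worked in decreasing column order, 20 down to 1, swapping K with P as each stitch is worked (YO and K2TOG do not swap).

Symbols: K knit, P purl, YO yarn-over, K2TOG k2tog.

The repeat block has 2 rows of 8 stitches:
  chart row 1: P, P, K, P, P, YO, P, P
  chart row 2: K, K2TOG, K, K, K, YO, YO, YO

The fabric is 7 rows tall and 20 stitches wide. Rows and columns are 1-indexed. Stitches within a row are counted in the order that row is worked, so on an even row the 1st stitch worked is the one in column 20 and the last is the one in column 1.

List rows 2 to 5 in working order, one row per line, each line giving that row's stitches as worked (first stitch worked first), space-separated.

Row 2: chart row 2, WS - tiled (columns 1-20): K K2TOG K K K YO YO YO K K2TOG K K K YO YO YO K K2TOG K K; work from column 20 back to 1 with K<->P swapped.
Row 3: chart row 1, RS - tile across columns 1-20 and work as-is.
Row 4: chart row 2, WS - tiled (columns 1-20): K K2TOG K K K YO YO YO K K2TOG K K K YO YO YO K K2TOG K K; work from column 20 back to 1 with K<->P swapped.
Row 5: chart row 1, RS - tile across columns 1-20 and work as-is.

Result:
P P K2TOG P YO YO YO P P P K2TOG P YO YO YO P P P K2TOG P
P P K P P YO P P P P K P P YO P P P P K P
P P K2TOG P YO YO YO P P P K2TOG P YO YO YO P P P K2TOG P
P P K P P YO P P P P K P P YO P P P P K P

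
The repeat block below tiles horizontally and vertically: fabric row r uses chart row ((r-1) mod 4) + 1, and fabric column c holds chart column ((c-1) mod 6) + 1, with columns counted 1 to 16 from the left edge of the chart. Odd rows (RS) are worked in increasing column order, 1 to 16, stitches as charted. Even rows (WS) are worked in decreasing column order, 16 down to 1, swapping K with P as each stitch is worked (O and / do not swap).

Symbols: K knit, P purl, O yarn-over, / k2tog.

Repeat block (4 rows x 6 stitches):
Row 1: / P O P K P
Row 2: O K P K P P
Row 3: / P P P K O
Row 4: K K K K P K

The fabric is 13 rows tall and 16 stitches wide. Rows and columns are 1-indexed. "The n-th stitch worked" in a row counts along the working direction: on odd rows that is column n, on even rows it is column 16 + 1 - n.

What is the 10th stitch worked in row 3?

For row 3: chart row = ((3-1) mod 4) + 1 = 3; this is a RS (odd) row.
Chart row 3 tiled across columns 1-16: / P P P K O / P P P K O / P P P
RS: work column 1 to column 16, symbols as charted — the tiled row is the row as worked.
The 10th stitch worked is P.

Stitch:
P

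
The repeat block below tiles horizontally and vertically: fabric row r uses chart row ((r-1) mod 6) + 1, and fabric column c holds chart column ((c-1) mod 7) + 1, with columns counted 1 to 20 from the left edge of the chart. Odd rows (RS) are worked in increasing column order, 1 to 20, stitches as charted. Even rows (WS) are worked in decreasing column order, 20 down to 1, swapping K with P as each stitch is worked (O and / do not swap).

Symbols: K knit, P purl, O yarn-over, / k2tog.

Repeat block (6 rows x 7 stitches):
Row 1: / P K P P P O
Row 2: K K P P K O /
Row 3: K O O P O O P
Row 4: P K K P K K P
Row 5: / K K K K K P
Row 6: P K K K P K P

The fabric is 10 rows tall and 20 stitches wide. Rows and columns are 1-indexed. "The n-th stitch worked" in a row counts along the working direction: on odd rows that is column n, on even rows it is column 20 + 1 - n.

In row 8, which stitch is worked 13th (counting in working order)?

Result:
P

Derivation:
Row 8: (8-1) mod 6 = 1, so use chart row 2. Even row -> WS.
Chart row 2 tiled across columns 1-20: K K P P K O / K K P P K O / K K P P K O
Wrong side: read the tiled row from column 20 down to 1 and exchange K with P (leave O, /).
Row 8 as worked: O P K K P P / O P K K P P / O P K K P P
The 13th stitch worked is P.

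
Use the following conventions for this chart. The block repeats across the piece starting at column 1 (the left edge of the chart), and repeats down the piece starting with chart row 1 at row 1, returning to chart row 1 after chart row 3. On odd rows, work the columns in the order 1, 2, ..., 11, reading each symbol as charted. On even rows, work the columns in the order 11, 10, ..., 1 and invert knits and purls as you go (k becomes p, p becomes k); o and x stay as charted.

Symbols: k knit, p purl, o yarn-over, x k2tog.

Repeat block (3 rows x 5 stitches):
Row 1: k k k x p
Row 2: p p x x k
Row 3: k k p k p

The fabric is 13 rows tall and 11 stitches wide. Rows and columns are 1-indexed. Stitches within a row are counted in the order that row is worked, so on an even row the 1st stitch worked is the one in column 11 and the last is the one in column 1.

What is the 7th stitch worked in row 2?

Row 2 uses chart row ((2-1) mod 3)+1 = 2. Row 2 is even, so WS.
Chart row 2 tiled across columns 1-11: p p x x k p p x x k p
WS: work from column 11 back to column 1 (reverse the tiled row), swapping k<->p (o and x unchanged).
Row 2 as worked: k p x x k k p x x k k
Counting 7 along the worked row gives p.

Stitch:
p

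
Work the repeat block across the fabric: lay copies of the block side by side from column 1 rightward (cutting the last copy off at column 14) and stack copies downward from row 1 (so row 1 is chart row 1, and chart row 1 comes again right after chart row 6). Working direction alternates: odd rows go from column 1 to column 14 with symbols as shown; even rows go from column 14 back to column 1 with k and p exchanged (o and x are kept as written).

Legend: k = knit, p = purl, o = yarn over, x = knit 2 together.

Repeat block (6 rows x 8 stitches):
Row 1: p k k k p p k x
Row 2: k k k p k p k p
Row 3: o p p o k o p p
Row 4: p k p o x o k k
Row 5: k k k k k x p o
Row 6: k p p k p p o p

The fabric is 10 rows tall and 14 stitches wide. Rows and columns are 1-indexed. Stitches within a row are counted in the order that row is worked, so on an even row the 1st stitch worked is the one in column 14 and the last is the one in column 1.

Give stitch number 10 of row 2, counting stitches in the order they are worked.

Stitch:
p

Derivation:
Row 2 uses chart row ((2-1) mod 6)+1 = 2. Row 2 is even, so WS.
Chart row 2 tiled across columns 1-14: k k k p k p k p k k k p k p
WS: work from column 14 back to column 1 (reverse the tiled row), swapping k<->p (o and x unchanged).
Row 2 as worked: k p k p p p k p k p k p p p
Stitch 10 in working order -> p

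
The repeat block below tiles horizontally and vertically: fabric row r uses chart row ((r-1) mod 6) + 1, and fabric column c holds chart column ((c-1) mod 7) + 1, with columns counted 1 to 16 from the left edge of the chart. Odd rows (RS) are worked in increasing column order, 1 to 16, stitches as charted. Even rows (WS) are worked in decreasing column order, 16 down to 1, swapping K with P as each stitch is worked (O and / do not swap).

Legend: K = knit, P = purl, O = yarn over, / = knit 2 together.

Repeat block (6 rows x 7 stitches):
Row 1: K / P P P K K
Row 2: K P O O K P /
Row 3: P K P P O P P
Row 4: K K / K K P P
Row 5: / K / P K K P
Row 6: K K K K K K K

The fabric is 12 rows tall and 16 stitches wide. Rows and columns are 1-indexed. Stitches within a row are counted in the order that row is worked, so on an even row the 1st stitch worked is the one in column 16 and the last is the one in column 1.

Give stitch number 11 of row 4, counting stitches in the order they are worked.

Row 4: (4-1) mod 6 = 3, so use chart row 4. Even row -> WS.
Chart row 4 tiled across columns 1-16: K K / K K P P K K / K K P P K K
WS row: flip the tiled sequence (start at column 16) and apply K<->P; O and / stay.
Row 4 as worked: P P K K P P / P P K K P P / P P
Stitch 11 in working order -> K

Stitch:
K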